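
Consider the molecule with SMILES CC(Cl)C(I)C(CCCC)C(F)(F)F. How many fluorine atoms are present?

Scan the SMILES for F atoms (remember two-letter symbols like Cl and Br are single atoms).
Fluorine count: 3.

3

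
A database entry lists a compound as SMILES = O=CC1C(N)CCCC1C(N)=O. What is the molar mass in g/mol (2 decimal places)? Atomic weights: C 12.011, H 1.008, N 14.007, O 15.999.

170.21 g/mol

First, the molecular formula is C8H14N2O2 (counting implicit H from valence).
  C: 8 × 12.011 = 96.088
  H: 14 × 1.008 = 14.112
  N: 2 × 14.007 = 28.014
  O: 2 × 15.999 = 31.998
Sum: 8×12.011 + 14×1.008 + 2×14.007 + 2×15.999 = 170.212 → 170.21 g/mol.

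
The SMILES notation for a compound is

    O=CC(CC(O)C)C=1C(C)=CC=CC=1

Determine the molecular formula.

C12H16O2

Walk through each heavy atom and fill implicit hydrogens from standard valence (C 4, N 3, O 2, S 2, halogen 1):
  atom 1: O, bond orders sum to 2 (valence 2) → 0 H
  atom 2: C, bond orders sum to 3 (valence 4) → 1 H
  atom 3: C, bond orders sum to 3 (valence 4) → 1 H
  atom 4: C, bond orders sum to 2 (valence 4) → 2 H
  atom 5: C, bond orders sum to 3 (valence 4) → 1 H
  atom 6: O, bond orders sum to 1 (valence 2) → 1 H
  atom 7: C, bond orders sum to 1 (valence 4) → 3 H
  atom 8: C, bond orders sum to 4 (valence 4) → 0 H
  atom 9: C, bond orders sum to 4 (valence 4) → 0 H
  atom 10: C, bond orders sum to 1 (valence 4) → 3 H
  atom 11: C, bond orders sum to 3 (valence 4) → 1 H
  atom 12: C, bond orders sum to 3 (valence 4) → 1 H
  atom 13: C, bond orders sum to 3 (valence 4) → 1 H
  atom 14: C, bond orders sum to 3 (valence 4) → 1 H
Totals → C:12, H:16, O:2.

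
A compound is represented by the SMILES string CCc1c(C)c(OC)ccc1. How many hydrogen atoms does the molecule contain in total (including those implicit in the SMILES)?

14

Walk through each heavy atom and fill implicit hydrogens from standard valence (C 4, N 3, O 2, S 2, halogen 1); for lowercase aromatic atoms, an aromatic c carries 1 H when it has two neighbours and 0 H with three, and aromatic n carries 0 H:
  atom 1: C, bond orders sum to 1 (valence 4) → 3 H
  atom 2: C, bond orders sum to 2 (valence 4) → 2 H
  atom 3: aromatic c, 3 neighbours → 0 H
  atom 4: aromatic c, 3 neighbours → 0 H
  atom 5: C, bond orders sum to 1 (valence 4) → 3 H
  atom 6: aromatic c, 3 neighbours → 0 H
  atom 7: O, bond orders sum to 2 (valence 2) → 0 H
  atom 8: C, bond orders sum to 1 (valence 4) → 3 H
  atom 9: aromatic c, 2 neighbours → 1 H
  atom 10: aromatic c, 2 neighbours → 1 H
  atom 11: aromatic c, 2 neighbours → 1 H
Total hydrogens: 14.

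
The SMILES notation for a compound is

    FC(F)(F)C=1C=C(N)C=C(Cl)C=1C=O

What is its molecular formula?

C8H5ClF3NO

Walk through each heavy atom and fill implicit hydrogens from standard valence (C 4, N 3, O 2, S 2, halogen 1):
  atom 1: F (halogen, monovalent) → 0 H
  atom 2: C, bond orders sum to 4 (valence 4) → 0 H
  atom 3: F (halogen, monovalent) → 0 H
  atom 4: F (halogen, monovalent) → 0 H
  atom 5: C, bond orders sum to 4 (valence 4) → 0 H
  atom 6: C, bond orders sum to 3 (valence 4) → 1 H
  atom 7: C, bond orders sum to 4 (valence 4) → 0 H
  atom 8: N, bond orders sum to 1 (valence 3) → 2 H
  atom 9: C, bond orders sum to 3 (valence 4) → 1 H
  atom 10: C, bond orders sum to 4 (valence 4) → 0 H
  atom 11: Cl (halogen, monovalent) → 0 H
  atom 12: C, bond orders sum to 4 (valence 4) → 0 H
  atom 13: C, bond orders sum to 3 (valence 4) → 1 H
  atom 14: O, bond orders sum to 2 (valence 2) → 0 H
Totals → C:8, H:5, Cl:1, F:3, N:1, O:1.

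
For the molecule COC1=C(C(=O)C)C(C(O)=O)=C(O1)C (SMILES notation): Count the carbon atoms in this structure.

9

Count every carbon token in the SMILES (each C, including those in ring-closure positions and inside branches).
Carbon count: 9.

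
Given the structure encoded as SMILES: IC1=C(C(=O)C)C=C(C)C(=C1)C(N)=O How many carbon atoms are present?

10

Count every carbon token in the SMILES (each C, including those in ring-closure positions and inside branches).
Carbon count: 10.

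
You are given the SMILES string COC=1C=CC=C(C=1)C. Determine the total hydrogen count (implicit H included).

10

Walk through each heavy atom and fill implicit hydrogens from standard valence (C 4, N 3, O 2, S 2, halogen 1):
  atom 1: C, bond orders sum to 1 (valence 4) → 3 H
  atom 2: O, bond orders sum to 2 (valence 2) → 0 H
  atom 3: C, bond orders sum to 4 (valence 4) → 0 H
  atom 4: C, bond orders sum to 3 (valence 4) → 1 H
  atom 5: C, bond orders sum to 3 (valence 4) → 1 H
  atom 6: C, bond orders sum to 3 (valence 4) → 1 H
  atom 7: C, bond orders sum to 4 (valence 4) → 0 H
  atom 8: C, bond orders sum to 3 (valence 4) → 1 H
  atom 9: C, bond orders sum to 1 (valence 4) → 3 H
Total hydrogens: 10.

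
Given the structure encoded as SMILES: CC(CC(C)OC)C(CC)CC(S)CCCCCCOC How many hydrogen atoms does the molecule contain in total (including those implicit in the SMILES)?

38

Walk through each heavy atom and fill implicit hydrogens from standard valence (C 4, N 3, O 2, S 2, halogen 1):
  atom 1: C, bond orders sum to 1 (valence 4) → 3 H
  atom 2: C, bond orders sum to 3 (valence 4) → 1 H
  atom 3: C, bond orders sum to 2 (valence 4) → 2 H
  atom 4: C, bond orders sum to 3 (valence 4) → 1 H
  atom 5: C, bond orders sum to 1 (valence 4) → 3 H
  atom 6: O, bond orders sum to 2 (valence 2) → 0 H
  atom 7: C, bond orders sum to 1 (valence 4) → 3 H
  atom 8: C, bond orders sum to 3 (valence 4) → 1 H
  atom 9: C, bond orders sum to 2 (valence 4) → 2 H
  atom 10: C, bond orders sum to 1 (valence 4) → 3 H
  atom 11: C, bond orders sum to 2 (valence 4) → 2 H
  atom 12: C, bond orders sum to 3 (valence 4) → 1 H
  atom 13: S, bond orders sum to 1 (valence 2) → 1 H
  atom 14: C, bond orders sum to 2 (valence 4) → 2 H
  atom 15: C, bond orders sum to 2 (valence 4) → 2 H
  atom 16: C, bond orders sum to 2 (valence 4) → 2 H
  atom 17: C, bond orders sum to 2 (valence 4) → 2 H
  atom 18: C, bond orders sum to 2 (valence 4) → 2 H
  atom 19: C, bond orders sum to 2 (valence 4) → 2 H
  atom 20: O, bond orders sum to 2 (valence 2) → 0 H
  atom 21: C, bond orders sum to 1 (valence 4) → 3 H
Total hydrogens: 38.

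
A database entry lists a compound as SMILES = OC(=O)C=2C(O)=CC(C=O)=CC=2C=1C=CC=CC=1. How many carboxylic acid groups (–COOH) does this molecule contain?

1

The carboxylic acid motif appears at heavy-atom position 2 in the SMILES.
Other groups present: 1 aldehyde, 1 hydroxyl.
Carboxylic acid count: 1.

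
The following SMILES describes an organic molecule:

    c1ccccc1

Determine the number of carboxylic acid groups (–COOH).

0

Scan the SMILES for the carboxylic acid motif — none present.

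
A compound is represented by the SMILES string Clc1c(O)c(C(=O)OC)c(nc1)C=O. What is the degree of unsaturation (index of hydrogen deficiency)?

6

Molecular formula: C8H6ClNO4.
DoU = (2C + 2 + N − H − X) / 2, where X is the halogen count and O/S are ignored.
    = (2·8 + 2 + 1 − 6 − 1) / 2 = 12 / 2 = 6.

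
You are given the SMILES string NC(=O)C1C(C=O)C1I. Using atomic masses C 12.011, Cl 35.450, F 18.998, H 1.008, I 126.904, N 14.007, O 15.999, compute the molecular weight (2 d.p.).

239.01 g/mol

First, the molecular formula is C5H6INO2 (counting implicit H from valence).
  C: 5 × 12.011 = 60.055
  H: 6 × 1.008 = 6.048
  I: 1 × 126.904 = 126.904
  N: 1 × 14.007 = 14.007
  O: 2 × 15.999 = 31.998
Sum: 5×12.011 + 6×1.008 + 1×126.904 + 1×14.007 + 2×15.999 = 239.012 → 239.01 g/mol.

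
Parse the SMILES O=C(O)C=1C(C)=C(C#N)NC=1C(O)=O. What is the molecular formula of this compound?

Walk through each heavy atom and fill implicit hydrogens from standard valence (C 4, N 3, O 2, S 2, halogen 1):
  atom 1: O, bond orders sum to 2 (valence 2) → 0 H
  atom 2: C, bond orders sum to 4 (valence 4) → 0 H
  atom 3: O, bond orders sum to 1 (valence 2) → 1 H
  atom 4: C, bond orders sum to 4 (valence 4) → 0 H
  atom 5: C, bond orders sum to 4 (valence 4) → 0 H
  atom 6: C, bond orders sum to 1 (valence 4) → 3 H
  atom 7: C, bond orders sum to 4 (valence 4) → 0 H
  atom 8: C, bond orders sum to 4 (valence 4) → 0 H
  atom 9: N, bond orders sum to 3 (valence 3) → 0 H
  atom 10: N, bond orders sum to 2 (valence 3) → 1 H
  atom 11: C, bond orders sum to 4 (valence 4) → 0 H
  atom 12: C, bond orders sum to 4 (valence 4) → 0 H
  atom 13: O, bond orders sum to 1 (valence 2) → 1 H
  atom 14: O, bond orders sum to 2 (valence 2) → 0 H
Totals → C:8, H:6, N:2, O:4.

C8H6N2O4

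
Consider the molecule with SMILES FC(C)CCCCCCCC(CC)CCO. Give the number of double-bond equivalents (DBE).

Degree of unsaturation = (number of rings) + (number of π bonds).
Ring closures in the SMILES: 0.
π bonds: none → 0 DoU from unsaturation.
Total DoU = 0 + 0 = 0.

0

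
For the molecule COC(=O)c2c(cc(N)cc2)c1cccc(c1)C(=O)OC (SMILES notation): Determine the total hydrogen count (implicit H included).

Walk through each heavy atom and fill implicit hydrogens from standard valence (C 4, N 3, O 2, S 2, halogen 1); for lowercase aromatic atoms, an aromatic c carries 1 H when it has two neighbours and 0 H with three, and aromatic n carries 0 H:
  atom 1: C, bond orders sum to 1 (valence 4) → 3 H
  atom 2: O, bond orders sum to 2 (valence 2) → 0 H
  atom 3: C, bond orders sum to 4 (valence 4) → 0 H
  atom 4: O, bond orders sum to 2 (valence 2) → 0 H
  atom 5: aromatic c, 3 neighbours → 0 H
  atom 6: aromatic c, 3 neighbours → 0 H
  atom 7: aromatic c, 2 neighbours → 1 H
  atom 8: aromatic c, 3 neighbours → 0 H
  atom 9: N, bond orders sum to 1 (valence 3) → 2 H
  atom 10: aromatic c, 2 neighbours → 1 H
  atom 11: aromatic c, 2 neighbours → 1 H
  atom 12: aromatic c, 3 neighbours → 0 H
  atom 13: aromatic c, 2 neighbours → 1 H
  atom 14: aromatic c, 2 neighbours → 1 H
  atom 15: aromatic c, 2 neighbours → 1 H
  atom 16: aromatic c, 3 neighbours → 0 H
  atom 17: aromatic c, 2 neighbours → 1 H
  atom 18: C, bond orders sum to 4 (valence 4) → 0 H
  atom 19: O, bond orders sum to 2 (valence 2) → 0 H
  atom 20: O, bond orders sum to 2 (valence 2) → 0 H
  atom 21: C, bond orders sum to 1 (valence 4) → 3 H
Total hydrogens: 15.

15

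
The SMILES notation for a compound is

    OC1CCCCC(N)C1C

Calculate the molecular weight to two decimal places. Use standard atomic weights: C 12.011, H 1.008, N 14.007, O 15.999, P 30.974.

First, the molecular formula is C8H17NO (counting implicit H from valence).
  C: 8 × 12.011 = 96.088
  H: 17 × 1.008 = 17.136
  N: 1 × 14.007 = 14.007
  O: 1 × 15.999 = 15.999
Sum: 8×12.011 + 17×1.008 + 1×14.007 + 1×15.999 = 143.230 → 143.23 g/mol.

143.23 g/mol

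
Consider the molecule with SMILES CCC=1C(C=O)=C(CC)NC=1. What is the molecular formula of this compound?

Walk through each heavy atom and fill implicit hydrogens from standard valence (C 4, N 3, O 2, S 2, halogen 1):
  atom 1: C, bond orders sum to 1 (valence 4) → 3 H
  atom 2: C, bond orders sum to 2 (valence 4) → 2 H
  atom 3: C, bond orders sum to 4 (valence 4) → 0 H
  atom 4: C, bond orders sum to 4 (valence 4) → 0 H
  atom 5: C, bond orders sum to 3 (valence 4) → 1 H
  atom 6: O, bond orders sum to 2 (valence 2) → 0 H
  atom 7: C, bond orders sum to 4 (valence 4) → 0 H
  atom 8: C, bond orders sum to 2 (valence 4) → 2 H
  atom 9: C, bond orders sum to 1 (valence 4) → 3 H
  atom 10: N, bond orders sum to 2 (valence 3) → 1 H
  atom 11: C, bond orders sum to 3 (valence 4) → 1 H
Totals → C:9, H:13, N:1, O:1.

C9H13NO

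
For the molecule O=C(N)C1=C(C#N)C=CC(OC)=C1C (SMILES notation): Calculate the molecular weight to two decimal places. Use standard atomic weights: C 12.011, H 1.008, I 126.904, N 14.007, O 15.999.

190.20 g/mol

First, the molecular formula is C10H10N2O2 (counting implicit H from valence).
  C: 10 × 12.011 = 120.110
  H: 10 × 1.008 = 10.080
  N: 2 × 14.007 = 28.014
  O: 2 × 15.999 = 31.998
Sum: 10×12.011 + 10×1.008 + 2×14.007 + 2×15.999 = 190.202 → 190.20 g/mol.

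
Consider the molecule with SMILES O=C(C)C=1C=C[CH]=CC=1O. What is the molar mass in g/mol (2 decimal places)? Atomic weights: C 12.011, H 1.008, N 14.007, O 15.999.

136.15 g/mol

First, the molecular formula is C8H8O2 (counting implicit H from valence).
  C: 8 × 12.011 = 96.088
  H: 8 × 1.008 = 8.064
  O: 2 × 15.999 = 31.998
Sum: 8×12.011 + 8×1.008 + 2×15.999 = 136.150 → 136.15 g/mol.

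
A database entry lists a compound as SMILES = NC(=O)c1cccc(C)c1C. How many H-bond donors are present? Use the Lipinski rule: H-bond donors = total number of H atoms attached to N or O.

Donors: find every N or O and count the H atoms it carries.
  atom 1 (N): bond orders sum to 1 → 2 H
  atom 3 (O): bond orders sum to 2 → 0 H
Lipinski HBD = 2.

2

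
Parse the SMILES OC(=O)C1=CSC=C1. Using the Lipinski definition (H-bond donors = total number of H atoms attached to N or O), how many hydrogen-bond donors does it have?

1

Donors: find every N or O and count the H atoms it carries.
  atom 1 (O): bond orders sum to 1 → 1 H
  atom 3 (O): bond orders sum to 2 → 0 H
Lipinski HBD = 1.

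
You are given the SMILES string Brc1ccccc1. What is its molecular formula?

C6H5Br

Walk through each heavy atom and fill implicit hydrogens from standard valence (C 4, N 3, O 2, S 2, halogen 1); for lowercase aromatic atoms, an aromatic c carries 1 H when it has two neighbours and 0 H with three, and aromatic n carries 0 H:
  atom 1: Br (halogen, monovalent) → 0 H
  atom 2: aromatic c, 3 neighbours → 0 H
  atom 3: aromatic c, 2 neighbours → 1 H
  atom 4: aromatic c, 2 neighbours → 1 H
  atom 5: aromatic c, 2 neighbours → 1 H
  atom 6: aromatic c, 2 neighbours → 1 H
  atom 7: aromatic c, 2 neighbours → 1 H
Totals → C:6, H:5, Br:1.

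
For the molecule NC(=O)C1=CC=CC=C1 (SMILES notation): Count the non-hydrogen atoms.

Every atom symbol written in the SMILES (organic subset) is one heavy atom; implicit H are not written.
Heavy atoms by element → C:7, N:1, O:1.
Total: 9.

9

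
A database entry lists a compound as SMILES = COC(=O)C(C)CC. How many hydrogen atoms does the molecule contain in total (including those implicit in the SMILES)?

Walk through each heavy atom and fill implicit hydrogens from standard valence (C 4, N 3, O 2, S 2, halogen 1):
  atom 1: C, bond orders sum to 1 (valence 4) → 3 H
  atom 2: O, bond orders sum to 2 (valence 2) → 0 H
  atom 3: C, bond orders sum to 4 (valence 4) → 0 H
  atom 4: O, bond orders sum to 2 (valence 2) → 0 H
  atom 5: C, bond orders sum to 3 (valence 4) → 1 H
  atom 6: C, bond orders sum to 1 (valence 4) → 3 H
  atom 7: C, bond orders sum to 2 (valence 4) → 2 H
  atom 8: C, bond orders sum to 1 (valence 4) → 3 H
Total hydrogens: 12.

12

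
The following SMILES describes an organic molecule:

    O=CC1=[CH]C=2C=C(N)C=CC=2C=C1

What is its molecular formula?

C11H9NO

Walk through each heavy atom and fill implicit hydrogens from standard valence (C 4, N 3, O 2, S 2, halogen 1):
  atom 1: O, bond orders sum to 2 (valence 2) → 0 H
  atom 2: C, bond orders sum to 3 (valence 4) → 1 H
  atom 3: C, bond orders sum to 4 (valence 4) → 0 H
  atom 4: C with explicit H count 1
  atom 5: C, bond orders sum to 4 (valence 4) → 0 H
  atom 6: C, bond orders sum to 3 (valence 4) → 1 H
  atom 7: C, bond orders sum to 4 (valence 4) → 0 H
  atom 8: N, bond orders sum to 1 (valence 3) → 2 H
  atom 9: C, bond orders sum to 3 (valence 4) → 1 H
  atom 10: C, bond orders sum to 3 (valence 4) → 1 H
  atom 11: C, bond orders sum to 4 (valence 4) → 0 H
  atom 12: C, bond orders sum to 3 (valence 4) → 1 H
  atom 13: C, bond orders sum to 3 (valence 4) → 1 H
Totals → C:11, H:9, N:1, O:1.
In Hill order: C11H9NO.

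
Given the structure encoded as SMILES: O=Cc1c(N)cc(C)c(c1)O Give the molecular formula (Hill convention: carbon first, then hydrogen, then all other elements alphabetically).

C8H9NO2

Walk through each heavy atom and fill implicit hydrogens from standard valence (C 4, N 3, O 2, S 2, halogen 1); for lowercase aromatic atoms, an aromatic c carries 1 H when it has two neighbours and 0 H with three, and aromatic n carries 0 H:
  atom 1: O, bond orders sum to 2 (valence 2) → 0 H
  atom 2: C, bond orders sum to 3 (valence 4) → 1 H
  atom 3: aromatic c, 3 neighbours → 0 H
  atom 4: aromatic c, 3 neighbours → 0 H
  atom 5: N, bond orders sum to 1 (valence 3) → 2 H
  atom 6: aromatic c, 2 neighbours → 1 H
  atom 7: aromatic c, 3 neighbours → 0 H
  atom 8: C, bond orders sum to 1 (valence 4) → 3 H
  atom 9: aromatic c, 3 neighbours → 0 H
  atom 10: aromatic c, 2 neighbours → 1 H
  atom 11: O, bond orders sum to 1 (valence 2) → 1 H
Totals → C:8, H:9, N:1, O:2.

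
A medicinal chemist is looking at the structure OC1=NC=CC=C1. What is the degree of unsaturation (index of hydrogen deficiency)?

Degree of unsaturation = (number of rings) + (number of π bonds).
Ring closures in the SMILES: 1.
π bonds: 3 double bonds (each 1 DoU) → 3 DoU from unsaturation.
Total DoU = 1 + 3 = 4.

4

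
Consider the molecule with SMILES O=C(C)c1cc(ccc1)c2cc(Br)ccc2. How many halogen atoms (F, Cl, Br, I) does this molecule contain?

1

Halogen atoms appear at heavy-atom position 13 (1×Br).
Other groups present: 1 ketone.
Halogen count: 1.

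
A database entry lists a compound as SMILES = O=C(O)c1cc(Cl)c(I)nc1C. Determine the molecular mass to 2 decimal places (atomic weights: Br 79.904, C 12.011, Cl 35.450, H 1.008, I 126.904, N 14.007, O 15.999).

297.48 g/mol

First, the molecular formula is C7H5ClINO2 (counting implicit H from valence).
  C: 7 × 12.011 = 84.077
  Cl: 1 × 35.450 = 35.450
  H: 5 × 1.008 = 5.040
  I: 1 × 126.904 = 126.904
  N: 1 × 14.007 = 14.007
  O: 2 × 15.999 = 31.998
Sum: 7×12.011 + 1×35.450 + 5×1.008 + 1×126.904 + 1×14.007 + 2×15.999 = 297.476 → 297.48 g/mol.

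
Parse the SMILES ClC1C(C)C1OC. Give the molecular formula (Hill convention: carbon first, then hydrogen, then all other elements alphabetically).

Walk through each heavy atom and fill implicit hydrogens from standard valence (C 4, N 3, O 2, S 2, halogen 1):
  atom 1: Cl (halogen, monovalent) → 0 H
  atom 2: C, bond orders sum to 3 (valence 4) → 1 H
  atom 3: C, bond orders sum to 3 (valence 4) → 1 H
  atom 4: C, bond orders sum to 1 (valence 4) → 3 H
  atom 5: C, bond orders sum to 3 (valence 4) → 1 H
  atom 6: O, bond orders sum to 2 (valence 2) → 0 H
  atom 7: C, bond orders sum to 1 (valence 4) → 3 H
Totals → C:5, H:9, Cl:1, O:1.

C5H9ClO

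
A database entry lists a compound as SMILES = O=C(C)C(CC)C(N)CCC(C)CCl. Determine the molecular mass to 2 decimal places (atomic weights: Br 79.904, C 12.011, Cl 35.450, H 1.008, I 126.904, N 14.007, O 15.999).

219.75 g/mol

First, the molecular formula is C11H22ClNO (counting implicit H from valence).
  C: 11 × 12.011 = 132.121
  Cl: 1 × 35.450 = 35.450
  H: 22 × 1.008 = 22.176
  N: 1 × 14.007 = 14.007
  O: 1 × 15.999 = 15.999
Sum: 11×12.011 + 1×35.450 + 22×1.008 + 1×14.007 + 1×15.999 = 219.753 → 219.75 g/mol.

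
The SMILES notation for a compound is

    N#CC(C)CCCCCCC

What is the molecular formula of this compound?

C10H19N

Walk through each heavy atom and fill implicit hydrogens from standard valence (C 4, N 3, O 2, S 2, halogen 1):
  atom 1: N, bond orders sum to 3 (valence 3) → 0 H
  atom 2: C, bond orders sum to 4 (valence 4) → 0 H
  atom 3: C, bond orders sum to 3 (valence 4) → 1 H
  atom 4: C, bond orders sum to 1 (valence 4) → 3 H
  atom 5: C, bond orders sum to 2 (valence 4) → 2 H
  atom 6: C, bond orders sum to 2 (valence 4) → 2 H
  atom 7: C, bond orders sum to 2 (valence 4) → 2 H
  atom 8: C, bond orders sum to 2 (valence 4) → 2 H
  atom 9: C, bond orders sum to 2 (valence 4) → 2 H
  atom 10: C, bond orders sum to 2 (valence 4) → 2 H
  atom 11: C, bond orders sum to 1 (valence 4) → 3 H
Totals → C:10, H:19, N:1.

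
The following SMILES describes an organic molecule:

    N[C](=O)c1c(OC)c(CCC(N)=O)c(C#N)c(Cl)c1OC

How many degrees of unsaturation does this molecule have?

8

Molecular formula: C13H14ClN3O4.
DoU = (2C + 2 + N − H − X) / 2, where X is the halogen count and O/S are ignored.
    = (2·13 + 2 + 3 − 14 − 1) / 2 = 16 / 2 = 8.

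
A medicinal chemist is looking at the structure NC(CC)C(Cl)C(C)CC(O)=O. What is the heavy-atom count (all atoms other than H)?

12

Every atom symbol written in the SMILES (organic subset) is one heavy atom; implicit H are not written.
Heavy atoms by element → C:8, Cl:1, N:1, O:2.
Total: 12.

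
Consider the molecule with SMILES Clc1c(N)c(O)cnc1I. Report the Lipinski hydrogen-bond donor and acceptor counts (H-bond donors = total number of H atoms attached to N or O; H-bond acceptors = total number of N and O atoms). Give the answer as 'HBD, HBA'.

Donors: find every N or O and count the H atoms it carries.
  atom 4 (N): bond orders sum to 1 → 2 H
  atom 6 (O): bond orders sum to 1 → 1 H
  atom 8 (N): bond orders sum to 3 → 0 H
Lipinski HBD = 3.
Acceptors: N atoms = 2, O atoms = 1 → HBA = 3.

3, 3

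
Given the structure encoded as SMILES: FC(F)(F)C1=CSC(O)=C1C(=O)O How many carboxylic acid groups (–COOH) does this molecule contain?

The carboxylic acid motif appears at heavy-atom position 11 in the SMILES.
Other groups present: 1 hydroxyl.
Carboxylic acid count: 1.

1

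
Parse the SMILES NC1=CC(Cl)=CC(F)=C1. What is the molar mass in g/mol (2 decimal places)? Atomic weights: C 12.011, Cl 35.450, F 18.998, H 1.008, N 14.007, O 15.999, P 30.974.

145.56 g/mol

First, the molecular formula is C6H5ClFN (counting implicit H from valence).
  C: 6 × 12.011 = 72.066
  Cl: 1 × 35.450 = 35.450
  F: 1 × 18.998 = 18.998
  H: 5 × 1.008 = 5.040
  N: 1 × 14.007 = 14.007
Sum: 6×12.011 + 1×35.450 + 1×18.998 + 5×1.008 + 1×14.007 = 145.561 → 145.56 g/mol.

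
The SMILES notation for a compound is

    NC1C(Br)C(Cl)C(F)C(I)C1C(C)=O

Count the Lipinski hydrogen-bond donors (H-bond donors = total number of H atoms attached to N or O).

2

Donors: find every N or O and count the H atoms it carries.
  atom 1 (N): bond orders sum to 1 → 2 H
  atom 14 (O): bond orders sum to 2 → 0 H
Lipinski HBD = 2.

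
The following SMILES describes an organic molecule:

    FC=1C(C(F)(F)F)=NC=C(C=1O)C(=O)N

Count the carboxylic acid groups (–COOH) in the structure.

Scan the SMILES for the carboxylic acid motif — none present.
Groups that are present: 1 amide, 1 hydroxyl.

0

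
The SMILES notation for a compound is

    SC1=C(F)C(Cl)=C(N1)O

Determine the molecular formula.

C4H3ClFNOS

Walk through each heavy atom and fill implicit hydrogens from standard valence (C 4, N 3, O 2, S 2, halogen 1):
  atom 1: S, bond orders sum to 1 (valence 2) → 1 H
  atom 2: C, bond orders sum to 4 (valence 4) → 0 H
  atom 3: C, bond orders sum to 4 (valence 4) → 0 H
  atom 4: F (halogen, monovalent) → 0 H
  atom 5: C, bond orders sum to 4 (valence 4) → 0 H
  atom 6: Cl (halogen, monovalent) → 0 H
  atom 7: C, bond orders sum to 4 (valence 4) → 0 H
  atom 8: N, bond orders sum to 2 (valence 3) → 1 H
  atom 9: O, bond orders sum to 1 (valence 2) → 1 H
Totals → C:4, H:3, Cl:1, F:1, N:1, O:1, S:1.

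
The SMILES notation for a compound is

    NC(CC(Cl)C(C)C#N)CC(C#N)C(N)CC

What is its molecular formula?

Walk through each heavy atom and fill implicit hydrogens from standard valence (C 4, N 3, O 2, S 2, halogen 1):
  atom 1: N, bond orders sum to 1 (valence 3) → 2 H
  atom 2: C, bond orders sum to 3 (valence 4) → 1 H
  atom 3: C, bond orders sum to 2 (valence 4) → 2 H
  atom 4: C, bond orders sum to 3 (valence 4) → 1 H
  atom 5: Cl (halogen, monovalent) → 0 H
  atom 6: C, bond orders sum to 3 (valence 4) → 1 H
  atom 7: C, bond orders sum to 1 (valence 4) → 3 H
  atom 8: C, bond orders sum to 4 (valence 4) → 0 H
  atom 9: N, bond orders sum to 3 (valence 3) → 0 H
  atom 10: C, bond orders sum to 2 (valence 4) → 2 H
  atom 11: C, bond orders sum to 3 (valence 4) → 1 H
  atom 12: C, bond orders sum to 4 (valence 4) → 0 H
  atom 13: N, bond orders sum to 3 (valence 3) → 0 H
  atom 14: C, bond orders sum to 3 (valence 4) → 1 H
  atom 15: N, bond orders sum to 1 (valence 3) → 2 H
  atom 16: C, bond orders sum to 2 (valence 4) → 2 H
  atom 17: C, bond orders sum to 1 (valence 4) → 3 H
Totals → C:12, H:21, Cl:1, N:4.
In Hill order: C12H21ClN4.

C12H21ClN4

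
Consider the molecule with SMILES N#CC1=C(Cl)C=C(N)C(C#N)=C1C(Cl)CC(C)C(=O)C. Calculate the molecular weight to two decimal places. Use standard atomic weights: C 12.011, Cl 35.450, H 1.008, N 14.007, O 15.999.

310.18 g/mol

First, the molecular formula is C14H13Cl2N3O (counting implicit H from valence).
  C: 14 × 12.011 = 168.154
  Cl: 2 × 35.450 = 70.900
  H: 13 × 1.008 = 13.104
  N: 3 × 14.007 = 42.021
  O: 1 × 15.999 = 15.999
Sum: 14×12.011 + 2×35.450 + 13×1.008 + 3×14.007 + 1×15.999 = 310.178 → 310.18 g/mol.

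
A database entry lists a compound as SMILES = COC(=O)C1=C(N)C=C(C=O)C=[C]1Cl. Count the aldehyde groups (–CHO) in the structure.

1

The aldehyde motif appears at heavy-atom position 10 in the SMILES.
Other groups present: 1 ester, 1 primary amine.
Aldehyde count: 1.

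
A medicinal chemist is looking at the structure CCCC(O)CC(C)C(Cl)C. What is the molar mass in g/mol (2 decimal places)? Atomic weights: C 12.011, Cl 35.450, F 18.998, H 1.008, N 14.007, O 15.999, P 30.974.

First, the molecular formula is C9H19ClO (counting implicit H from valence).
  C: 9 × 12.011 = 108.099
  Cl: 1 × 35.450 = 35.450
  H: 19 × 1.008 = 19.152
  O: 1 × 15.999 = 15.999
Sum: 9×12.011 + 1×35.450 + 19×1.008 + 1×15.999 = 178.700 → 178.70 g/mol.

178.70 g/mol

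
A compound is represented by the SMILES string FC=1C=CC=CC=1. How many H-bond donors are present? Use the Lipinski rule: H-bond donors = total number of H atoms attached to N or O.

0

Donors: find every N or O and count the H atoms it carries.
  (no N or O atoms present)
Lipinski HBD = 0.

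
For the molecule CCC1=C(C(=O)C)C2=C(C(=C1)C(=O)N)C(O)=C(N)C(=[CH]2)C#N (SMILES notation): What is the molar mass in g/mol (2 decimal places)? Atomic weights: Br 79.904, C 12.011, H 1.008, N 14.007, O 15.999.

297.31 g/mol

First, the molecular formula is C16H15N3O3 (counting implicit H from valence).
  C: 16 × 12.011 = 192.176
  H: 15 × 1.008 = 15.120
  N: 3 × 14.007 = 42.021
  O: 3 × 15.999 = 47.997
Sum: 16×12.011 + 15×1.008 + 3×14.007 + 3×15.999 = 297.314 → 297.31 g/mol.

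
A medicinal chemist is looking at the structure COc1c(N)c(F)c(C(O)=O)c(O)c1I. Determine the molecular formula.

C8H7FINO4

Walk through each heavy atom and fill implicit hydrogens from standard valence (C 4, N 3, O 2, S 2, halogen 1); for lowercase aromatic atoms, an aromatic c carries 1 H when it has two neighbours and 0 H with three, and aromatic n carries 0 H:
  atom 1: C, bond orders sum to 1 (valence 4) → 3 H
  atom 2: O, bond orders sum to 2 (valence 2) → 0 H
  atom 3: aromatic c, 3 neighbours → 0 H
  atom 4: aromatic c, 3 neighbours → 0 H
  atom 5: N, bond orders sum to 1 (valence 3) → 2 H
  atom 6: aromatic c, 3 neighbours → 0 H
  atom 7: F (halogen, monovalent) → 0 H
  atom 8: aromatic c, 3 neighbours → 0 H
  atom 9: C, bond orders sum to 4 (valence 4) → 0 H
  atom 10: O, bond orders sum to 1 (valence 2) → 1 H
  atom 11: O, bond orders sum to 2 (valence 2) → 0 H
  atom 12: aromatic c, 3 neighbours → 0 H
  atom 13: O, bond orders sum to 1 (valence 2) → 1 H
  atom 14: aromatic c, 3 neighbours → 0 H
  atom 15: I (halogen, monovalent) → 0 H
Totals → C:8, H:7, F:1, I:1, N:1, O:4.
In Hill order: C8H7FINO4.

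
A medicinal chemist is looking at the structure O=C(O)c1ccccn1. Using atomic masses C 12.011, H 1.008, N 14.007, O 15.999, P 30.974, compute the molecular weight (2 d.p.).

123.11 g/mol

First, the molecular formula is C6H5NO2 (counting implicit H from valence).
  C: 6 × 12.011 = 72.066
  H: 5 × 1.008 = 5.040
  N: 1 × 14.007 = 14.007
  O: 2 × 15.999 = 31.998
Sum: 6×12.011 + 5×1.008 + 1×14.007 + 2×15.999 = 123.111 → 123.11 g/mol.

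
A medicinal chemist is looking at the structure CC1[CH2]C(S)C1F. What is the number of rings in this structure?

1

In SMILES, each pair of matching ring-closure digits denotes one ring-closing bond; the number of such bonds equals the number of independent rings.
Ring-closure bonds here: 1.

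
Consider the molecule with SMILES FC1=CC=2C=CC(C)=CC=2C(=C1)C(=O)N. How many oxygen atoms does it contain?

1

Scan the SMILES for O atoms (remember two-letter symbols like Cl and Br are single atoms).
Oxygen count: 1.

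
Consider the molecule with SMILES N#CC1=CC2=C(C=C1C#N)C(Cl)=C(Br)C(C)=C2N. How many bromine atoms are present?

1

Scan the SMILES for Br atoms (remember two-letter symbols like Cl and Br are single atoms).
Bromine count: 1.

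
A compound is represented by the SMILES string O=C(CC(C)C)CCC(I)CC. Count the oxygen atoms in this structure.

1

Scan the SMILES for O atoms (remember two-letter symbols like Cl and Br are single atoms).
Oxygen count: 1.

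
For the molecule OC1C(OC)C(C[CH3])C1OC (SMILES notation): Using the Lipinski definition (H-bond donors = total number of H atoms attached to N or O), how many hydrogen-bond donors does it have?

1

Donors: find every N or O and count the H atoms it carries.
  atom 1 (O): bond orders sum to 1 → 1 H
  atom 4 (O): bond orders sum to 2 → 0 H
  atom 10 (O): bond orders sum to 2 → 0 H
Lipinski HBD = 1.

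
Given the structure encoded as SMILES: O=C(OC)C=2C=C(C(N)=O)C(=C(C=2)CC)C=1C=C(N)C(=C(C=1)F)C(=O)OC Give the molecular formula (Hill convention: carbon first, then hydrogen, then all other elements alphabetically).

C19H19FN2O5

Walk through each heavy atom and fill implicit hydrogens from standard valence (C 4, N 3, O 2, S 2, halogen 1):
  atom 1: O, bond orders sum to 2 (valence 2) → 0 H
  atom 2: C, bond orders sum to 4 (valence 4) → 0 H
  atom 3: O, bond orders sum to 2 (valence 2) → 0 H
  atom 4: C, bond orders sum to 1 (valence 4) → 3 H
  atom 5: C, bond orders sum to 4 (valence 4) → 0 H
  atom 6: C, bond orders sum to 3 (valence 4) → 1 H
  atom 7: C, bond orders sum to 4 (valence 4) → 0 H
  atom 8: C, bond orders sum to 4 (valence 4) → 0 H
  atom 9: N, bond orders sum to 1 (valence 3) → 2 H
  atom 10: O, bond orders sum to 2 (valence 2) → 0 H
  atom 11: C, bond orders sum to 4 (valence 4) → 0 H
  atom 12: C, bond orders sum to 4 (valence 4) → 0 H
  atom 13: C, bond orders sum to 3 (valence 4) → 1 H
  atom 14: C, bond orders sum to 2 (valence 4) → 2 H
  atom 15: C, bond orders sum to 1 (valence 4) → 3 H
  atom 16: C, bond orders sum to 4 (valence 4) → 0 H
  atom 17: C, bond orders sum to 3 (valence 4) → 1 H
  atom 18: C, bond orders sum to 4 (valence 4) → 0 H
  atom 19: N, bond orders sum to 1 (valence 3) → 2 H
  atom 20: C, bond orders sum to 4 (valence 4) → 0 H
  atom 21: C, bond orders sum to 4 (valence 4) → 0 H
  atom 22: C, bond orders sum to 3 (valence 4) → 1 H
  atom 23: F (halogen, monovalent) → 0 H
  atom 24: C, bond orders sum to 4 (valence 4) → 0 H
  atom 25: O, bond orders sum to 2 (valence 2) → 0 H
  atom 26: O, bond orders sum to 2 (valence 2) → 0 H
  atom 27: C, bond orders sum to 1 (valence 4) → 3 H
Totals → C:19, H:19, F:1, N:2, O:5.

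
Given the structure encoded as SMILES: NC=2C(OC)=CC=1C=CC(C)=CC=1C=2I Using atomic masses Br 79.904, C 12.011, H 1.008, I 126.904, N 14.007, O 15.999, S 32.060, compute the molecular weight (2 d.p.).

313.14 g/mol

First, the molecular formula is C12H12INO (counting implicit H from valence).
  C: 12 × 12.011 = 144.132
  H: 12 × 1.008 = 12.096
  I: 1 × 126.904 = 126.904
  N: 1 × 14.007 = 14.007
  O: 1 × 15.999 = 15.999
Sum: 12×12.011 + 12×1.008 + 1×126.904 + 1×14.007 + 1×15.999 = 313.138 → 313.14 g/mol.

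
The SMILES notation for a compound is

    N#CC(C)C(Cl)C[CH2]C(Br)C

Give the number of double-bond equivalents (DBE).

Degree of unsaturation = (number of rings) + (number of π bonds).
Ring closures in the SMILES: 0.
π bonds: 1 triple bond (each 2 DoU) → 2 DoU from unsaturation.
Total DoU = 0 + 2 = 2.

2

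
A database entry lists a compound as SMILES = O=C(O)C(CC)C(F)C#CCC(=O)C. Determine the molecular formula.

Walk through each heavy atom and fill implicit hydrogens from standard valence (C 4, N 3, O 2, S 2, halogen 1):
  atom 1: O, bond orders sum to 2 (valence 2) → 0 H
  atom 2: C, bond orders sum to 4 (valence 4) → 0 H
  atom 3: O, bond orders sum to 1 (valence 2) → 1 H
  atom 4: C, bond orders sum to 3 (valence 4) → 1 H
  atom 5: C, bond orders sum to 2 (valence 4) → 2 H
  atom 6: C, bond orders sum to 1 (valence 4) → 3 H
  atom 7: C, bond orders sum to 3 (valence 4) → 1 H
  atom 8: F (halogen, monovalent) → 0 H
  atom 9: C, bond orders sum to 4 (valence 4) → 0 H
  atom 10: C, bond orders sum to 4 (valence 4) → 0 H
  atom 11: C, bond orders sum to 2 (valence 4) → 2 H
  atom 12: C, bond orders sum to 4 (valence 4) → 0 H
  atom 13: O, bond orders sum to 2 (valence 2) → 0 H
  atom 14: C, bond orders sum to 1 (valence 4) → 3 H
Totals → C:10, H:13, F:1, O:3.

C10H13FO3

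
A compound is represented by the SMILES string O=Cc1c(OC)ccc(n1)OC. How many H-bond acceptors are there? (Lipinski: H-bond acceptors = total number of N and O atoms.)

N atoms: 1; O atoms: 3.
Lipinski HBA = 1 + 3 = 4.

4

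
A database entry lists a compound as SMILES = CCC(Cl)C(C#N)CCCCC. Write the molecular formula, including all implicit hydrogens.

Walk through each heavy atom and fill implicit hydrogens from standard valence (C 4, N 3, O 2, S 2, halogen 1):
  atom 1: C, bond orders sum to 1 (valence 4) → 3 H
  atom 2: C, bond orders sum to 2 (valence 4) → 2 H
  atom 3: C, bond orders sum to 3 (valence 4) → 1 H
  atom 4: Cl (halogen, monovalent) → 0 H
  atom 5: C, bond orders sum to 3 (valence 4) → 1 H
  atom 6: C, bond orders sum to 4 (valence 4) → 0 H
  atom 7: N, bond orders sum to 3 (valence 3) → 0 H
  atom 8: C, bond orders sum to 2 (valence 4) → 2 H
  atom 9: C, bond orders sum to 2 (valence 4) → 2 H
  atom 10: C, bond orders sum to 2 (valence 4) → 2 H
  atom 11: C, bond orders sum to 2 (valence 4) → 2 H
  atom 12: C, bond orders sum to 1 (valence 4) → 3 H
Totals → C:10, H:18, Cl:1, N:1.
In Hill order: C10H18ClN.

C10H18ClN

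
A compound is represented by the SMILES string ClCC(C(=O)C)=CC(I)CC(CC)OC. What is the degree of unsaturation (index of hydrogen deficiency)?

2

Molecular formula: C11H18ClIO2.
DoU = (2C + 2 + N − H − X) / 2, where X is the halogen count and O/S are ignored.
    = (2·11 + 2 + 0 − 18 − 2) / 2 = 4 / 2 = 2.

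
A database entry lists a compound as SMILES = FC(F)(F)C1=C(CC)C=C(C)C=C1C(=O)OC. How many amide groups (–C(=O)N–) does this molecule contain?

0

Scan the SMILES for the amide motif — none present.
Groups that are present: 1 ester.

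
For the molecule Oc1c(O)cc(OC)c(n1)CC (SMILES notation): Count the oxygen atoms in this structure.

3

Scan the SMILES for O atoms (remember two-letter symbols like Cl and Br are single atoms).
Oxygen count: 3.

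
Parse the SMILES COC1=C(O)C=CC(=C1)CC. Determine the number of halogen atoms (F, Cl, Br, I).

Scan the SMILES for the halogen motif — none present.
Groups that are present: 1 ether, 1 hydroxyl.

0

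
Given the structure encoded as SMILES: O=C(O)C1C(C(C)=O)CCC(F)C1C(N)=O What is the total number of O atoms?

Scan the SMILES for O atoms (remember two-letter symbols like Cl and Br are single atoms).
Oxygen count: 4.

4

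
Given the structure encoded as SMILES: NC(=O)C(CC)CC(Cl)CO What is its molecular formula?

C7H14ClNO2

Walk through each heavy atom and fill implicit hydrogens from standard valence (C 4, N 3, O 2, S 2, halogen 1):
  atom 1: N, bond orders sum to 1 (valence 3) → 2 H
  atom 2: C, bond orders sum to 4 (valence 4) → 0 H
  atom 3: O, bond orders sum to 2 (valence 2) → 0 H
  atom 4: C, bond orders sum to 3 (valence 4) → 1 H
  atom 5: C, bond orders sum to 2 (valence 4) → 2 H
  atom 6: C, bond orders sum to 1 (valence 4) → 3 H
  atom 7: C, bond orders sum to 2 (valence 4) → 2 H
  atom 8: C, bond orders sum to 3 (valence 4) → 1 H
  atom 9: Cl (halogen, monovalent) → 0 H
  atom 10: C, bond orders sum to 2 (valence 4) → 2 H
  atom 11: O, bond orders sum to 1 (valence 2) → 1 H
Totals → C:7, H:14, Cl:1, N:1, O:2.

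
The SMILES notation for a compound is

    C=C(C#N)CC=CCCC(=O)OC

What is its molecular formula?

C10H13NO2

Walk through each heavy atom and fill implicit hydrogens from standard valence (C 4, N 3, O 2, S 2, halogen 1):
  atom 1: C, bond orders sum to 2 (valence 4) → 2 H
  atom 2: C, bond orders sum to 4 (valence 4) → 0 H
  atom 3: C, bond orders sum to 4 (valence 4) → 0 H
  atom 4: N, bond orders sum to 3 (valence 3) → 0 H
  atom 5: C, bond orders sum to 2 (valence 4) → 2 H
  atom 6: C, bond orders sum to 3 (valence 4) → 1 H
  atom 7: C, bond orders sum to 3 (valence 4) → 1 H
  atom 8: C, bond orders sum to 2 (valence 4) → 2 H
  atom 9: C, bond orders sum to 2 (valence 4) → 2 H
  atom 10: C, bond orders sum to 4 (valence 4) → 0 H
  atom 11: O, bond orders sum to 2 (valence 2) → 0 H
  atom 12: O, bond orders sum to 2 (valence 2) → 0 H
  atom 13: C, bond orders sum to 1 (valence 4) → 3 H
Totals → C:10, H:13, N:1, O:2.
In Hill order: C10H13NO2.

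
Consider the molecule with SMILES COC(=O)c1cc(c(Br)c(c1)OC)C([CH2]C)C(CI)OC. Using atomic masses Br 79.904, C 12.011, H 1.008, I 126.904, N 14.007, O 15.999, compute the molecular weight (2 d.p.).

First, the molecular formula is C15H20BrIO4 (counting implicit H from valence).
  Br: 1 × 79.904 = 79.904
  C: 15 × 12.011 = 180.165
  H: 20 × 1.008 = 20.160
  I: 1 × 126.904 = 126.904
  O: 4 × 15.999 = 63.996
Sum: 1×79.904 + 15×12.011 + 20×1.008 + 1×126.904 + 4×15.999 = 471.129 → 471.13 g/mol.

471.13 g/mol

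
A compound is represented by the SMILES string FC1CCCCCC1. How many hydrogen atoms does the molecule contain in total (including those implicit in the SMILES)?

13

Walk through each heavy atom and fill implicit hydrogens from standard valence (C 4, N 3, O 2, S 2, halogen 1):
  atom 1: F (halogen, monovalent) → 0 H
  atom 2: C, bond orders sum to 3 (valence 4) → 1 H
  atom 3: C, bond orders sum to 2 (valence 4) → 2 H
  atom 4: C, bond orders sum to 2 (valence 4) → 2 H
  atom 5: C, bond orders sum to 2 (valence 4) → 2 H
  atom 6: C, bond orders sum to 2 (valence 4) → 2 H
  atom 7: C, bond orders sum to 2 (valence 4) → 2 H
  atom 8: C, bond orders sum to 2 (valence 4) → 2 H
Total hydrogens: 13.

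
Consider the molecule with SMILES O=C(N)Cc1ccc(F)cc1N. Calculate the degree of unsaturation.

5

Molecular formula: C8H9FN2O.
DoU = (2C + 2 + N − H − X) / 2, where X is the halogen count and O/S are ignored.
    = (2·8 + 2 + 2 − 9 − 1) / 2 = 10 / 2 = 5.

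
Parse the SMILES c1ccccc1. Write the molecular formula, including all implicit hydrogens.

C6H6

Walk through each heavy atom and fill implicit hydrogens from standard valence (C 4, N 3, O 2, S 2, halogen 1); for lowercase aromatic atoms, an aromatic c carries 1 H when it has two neighbours and 0 H with three, and aromatic n carries 0 H:
  atom 1: aromatic c, 2 neighbours → 1 H
  atom 2: aromatic c, 2 neighbours → 1 H
  atom 3: aromatic c, 2 neighbours → 1 H
  atom 4: aromatic c, 2 neighbours → 1 H
  atom 5: aromatic c, 2 neighbours → 1 H
  atom 6: aromatic c, 2 neighbours → 1 H
Totals → C:6, H:6.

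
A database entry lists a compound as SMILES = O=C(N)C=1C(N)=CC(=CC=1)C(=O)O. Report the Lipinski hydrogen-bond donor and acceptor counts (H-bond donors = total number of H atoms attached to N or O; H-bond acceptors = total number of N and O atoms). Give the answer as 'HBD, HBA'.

5, 5

Donors: find every N or O and count the H atoms it carries.
  atom 1 (O): bond orders sum to 2 → 0 H
  atom 3 (N): bond orders sum to 1 → 2 H
  atom 6 (N): bond orders sum to 1 → 2 H
  atom 12 (O): bond orders sum to 2 → 0 H
  atom 13 (O): bond orders sum to 1 → 1 H
Lipinski HBD = 5.
Acceptors: N atoms = 2, O atoms = 3 → HBA = 5.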